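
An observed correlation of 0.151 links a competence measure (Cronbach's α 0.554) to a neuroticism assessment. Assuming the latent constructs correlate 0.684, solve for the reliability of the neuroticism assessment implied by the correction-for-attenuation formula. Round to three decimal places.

r_true = r_obs / √(r_xx · r_yy) ⇒ 0.684 = 0.151 / √(0.554 · r_yy).
√(0.554 · r_yy) = 0.151 / 0.684 = 0.2208; 0.554 · r_yy = 0.0488; r_yy = 0.0488 / 0.554 ≈ 0.088.

0.088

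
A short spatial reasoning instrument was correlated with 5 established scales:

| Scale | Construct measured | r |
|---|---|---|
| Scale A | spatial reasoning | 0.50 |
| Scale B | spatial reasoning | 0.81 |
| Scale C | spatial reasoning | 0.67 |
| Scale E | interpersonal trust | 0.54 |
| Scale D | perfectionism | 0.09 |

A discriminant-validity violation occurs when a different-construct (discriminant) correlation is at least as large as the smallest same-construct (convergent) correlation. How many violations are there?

1

Convergent (same construct = spatial reasoning): Scale A, Scale B, Scale C.
Smallest convergent = 0.50. Discriminant values: 0.54, 0.09; count ≥ 0.50 → 1.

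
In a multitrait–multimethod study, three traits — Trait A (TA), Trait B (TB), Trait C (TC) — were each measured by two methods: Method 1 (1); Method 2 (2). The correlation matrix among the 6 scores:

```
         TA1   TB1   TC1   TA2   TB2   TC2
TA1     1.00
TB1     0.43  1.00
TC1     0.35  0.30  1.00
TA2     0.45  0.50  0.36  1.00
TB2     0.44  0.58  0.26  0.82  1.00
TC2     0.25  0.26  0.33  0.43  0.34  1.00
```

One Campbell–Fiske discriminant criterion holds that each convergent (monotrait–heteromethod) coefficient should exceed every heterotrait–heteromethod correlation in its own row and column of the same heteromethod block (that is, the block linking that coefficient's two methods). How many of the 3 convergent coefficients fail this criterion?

Checking each validity diagonal entry against its comparison values:
TA (methods 1·2): 0.45 vs {0.44, 0.50, 0.25, 0.36} → fail.
TB (methods 1·2): 0.58 vs {0.50, 0.44, 0.26, 0.26} → pass.
TC (methods 1·2): 0.33 vs {0.36, 0.25, 0.26, 0.26} → fail.
2 of 3 fail.

2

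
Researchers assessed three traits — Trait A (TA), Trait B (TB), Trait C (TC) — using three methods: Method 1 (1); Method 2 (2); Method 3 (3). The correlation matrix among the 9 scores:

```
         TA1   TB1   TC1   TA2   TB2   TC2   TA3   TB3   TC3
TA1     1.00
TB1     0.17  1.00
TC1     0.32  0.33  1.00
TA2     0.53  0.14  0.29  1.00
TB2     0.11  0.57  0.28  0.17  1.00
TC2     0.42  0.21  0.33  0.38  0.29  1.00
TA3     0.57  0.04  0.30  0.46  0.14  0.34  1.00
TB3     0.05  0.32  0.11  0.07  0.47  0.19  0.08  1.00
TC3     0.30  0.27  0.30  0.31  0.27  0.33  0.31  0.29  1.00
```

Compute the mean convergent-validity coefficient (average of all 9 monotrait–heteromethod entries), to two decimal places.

Convergent values: 0.53, 0.57, 0.46, 0.57, 0.32, 0.47, 0.33, 0.30, 0.33; mean = 3.88/9 = 0.43.

0.43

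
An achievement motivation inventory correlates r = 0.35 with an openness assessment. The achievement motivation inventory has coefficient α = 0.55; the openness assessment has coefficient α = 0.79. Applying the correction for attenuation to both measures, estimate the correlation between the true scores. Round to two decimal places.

0.53

r_true = r_obs / √(r_xx · r_yy) = 0.35 / √(0.55 × 0.79) = 0.35 / √0.4345 = 0.35 / 0.6592 ≈ 0.53.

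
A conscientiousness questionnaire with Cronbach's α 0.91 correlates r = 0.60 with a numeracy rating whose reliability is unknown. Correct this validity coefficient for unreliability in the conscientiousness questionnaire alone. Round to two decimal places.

0.63

Single correction: r_c = r_obs / √r_xx = 0.60 / √0.91 = 0.60 / 0.9539 ≈ 0.63.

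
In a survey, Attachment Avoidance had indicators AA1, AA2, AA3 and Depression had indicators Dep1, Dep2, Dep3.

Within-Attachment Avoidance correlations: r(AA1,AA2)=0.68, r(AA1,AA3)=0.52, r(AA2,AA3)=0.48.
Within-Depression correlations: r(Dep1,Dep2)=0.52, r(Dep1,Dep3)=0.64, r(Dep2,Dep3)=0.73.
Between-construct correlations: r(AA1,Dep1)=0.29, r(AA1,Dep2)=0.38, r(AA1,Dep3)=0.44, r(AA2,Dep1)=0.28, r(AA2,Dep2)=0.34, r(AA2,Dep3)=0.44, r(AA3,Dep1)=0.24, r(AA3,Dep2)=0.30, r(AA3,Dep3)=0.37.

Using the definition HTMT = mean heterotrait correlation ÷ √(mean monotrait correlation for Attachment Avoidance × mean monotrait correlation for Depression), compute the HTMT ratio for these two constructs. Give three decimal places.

Between-construct mean = 3.08/9 = 0.3422.
Mean within-AA = 1.68/3 = 0.5600; mean within-Dep = 1.89/3 = 0.6300.
Geometric mean = √(0.5600 × 0.6300) = 0.5940.
HTMT = 0.3422 / 0.5940 = 0.576.

0.576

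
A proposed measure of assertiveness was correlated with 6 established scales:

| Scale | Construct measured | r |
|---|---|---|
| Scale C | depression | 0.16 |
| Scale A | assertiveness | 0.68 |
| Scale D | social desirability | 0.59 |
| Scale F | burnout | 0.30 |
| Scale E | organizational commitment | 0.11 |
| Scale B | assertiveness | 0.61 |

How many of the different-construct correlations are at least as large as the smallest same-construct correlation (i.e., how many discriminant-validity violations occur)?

0

Convergent (same construct = assertiveness): Scale A, Scale B.
Smallest convergent = 0.61. Discriminant values: 0.16, 0.59, 0.30, 0.11; count ≥ 0.61 → 0.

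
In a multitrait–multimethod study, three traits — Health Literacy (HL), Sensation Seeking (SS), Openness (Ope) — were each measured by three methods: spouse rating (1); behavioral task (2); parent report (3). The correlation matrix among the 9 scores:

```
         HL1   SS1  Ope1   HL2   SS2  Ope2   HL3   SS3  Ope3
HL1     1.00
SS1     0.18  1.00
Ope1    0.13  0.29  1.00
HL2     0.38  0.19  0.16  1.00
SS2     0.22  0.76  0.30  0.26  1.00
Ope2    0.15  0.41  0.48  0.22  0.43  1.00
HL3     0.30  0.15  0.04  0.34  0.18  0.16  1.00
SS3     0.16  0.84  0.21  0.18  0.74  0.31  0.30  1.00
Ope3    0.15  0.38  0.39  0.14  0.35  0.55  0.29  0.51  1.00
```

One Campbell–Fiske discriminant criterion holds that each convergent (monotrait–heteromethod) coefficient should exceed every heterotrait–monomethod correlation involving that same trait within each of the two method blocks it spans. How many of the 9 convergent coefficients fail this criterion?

Each convergent coefficient versus the relevant comparison correlations:
HL (methods 1·2): 0.38 vs {0.18, 0.26, 0.13, 0.22} → pass.
HL (methods 1·3): 0.30 vs {0.18, 0.30, 0.13, 0.29} → fail.
HL (methods 2·3): 0.34 vs {0.26, 0.30, 0.22, 0.29} → pass.
SS (methods 1·2): 0.76 vs {0.18, 0.26, 0.29, 0.43} → pass.
SS (methods 1·3): 0.84 vs {0.18, 0.30, 0.29, 0.51} → pass.
SS (methods 2·3): 0.74 vs {0.26, 0.30, 0.43, 0.51} → pass.
Ope (methods 1·2): 0.48 vs {0.13, 0.22, 0.29, 0.43} → pass.
Ope (methods 1·3): 0.39 vs {0.13, 0.29, 0.29, 0.51} → fail.
Ope (methods 2·3): 0.55 vs {0.22, 0.29, 0.43, 0.51} → pass.
2 of 9 fail.

2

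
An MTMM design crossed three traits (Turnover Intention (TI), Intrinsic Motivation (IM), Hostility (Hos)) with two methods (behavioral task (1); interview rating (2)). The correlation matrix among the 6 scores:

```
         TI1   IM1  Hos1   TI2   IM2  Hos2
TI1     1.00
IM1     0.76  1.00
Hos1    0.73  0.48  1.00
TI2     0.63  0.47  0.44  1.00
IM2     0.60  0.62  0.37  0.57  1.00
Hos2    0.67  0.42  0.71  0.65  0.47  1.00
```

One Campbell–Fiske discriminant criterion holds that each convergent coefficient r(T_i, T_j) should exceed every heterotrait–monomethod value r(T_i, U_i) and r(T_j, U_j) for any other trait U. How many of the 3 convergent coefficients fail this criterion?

Convergent coefficients and their comparison sets:
TI (methods 1·2): 0.63 vs {0.76, 0.57, 0.73, 0.65} → fail.
IM (methods 1·2): 0.62 vs {0.76, 0.57, 0.48, 0.47} → fail.
Hos (methods 1·2): 0.71 vs {0.73, 0.65, 0.48, 0.47} → fail.
3 of 3 fail.

3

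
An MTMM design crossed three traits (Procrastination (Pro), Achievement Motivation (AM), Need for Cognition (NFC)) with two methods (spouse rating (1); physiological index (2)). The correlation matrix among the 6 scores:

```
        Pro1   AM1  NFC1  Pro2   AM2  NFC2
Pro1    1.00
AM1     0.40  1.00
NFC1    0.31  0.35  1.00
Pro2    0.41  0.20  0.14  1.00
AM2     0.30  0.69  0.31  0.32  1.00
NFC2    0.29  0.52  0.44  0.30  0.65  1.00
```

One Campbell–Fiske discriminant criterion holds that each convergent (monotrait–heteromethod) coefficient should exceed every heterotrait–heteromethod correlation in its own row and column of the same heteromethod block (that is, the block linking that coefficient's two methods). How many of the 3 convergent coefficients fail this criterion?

1

Convergent coefficients and their comparison sets:
Pro (methods 1·2): 0.41 vs {0.30, 0.20, 0.29, 0.14} → pass.
AM (methods 1·2): 0.69 vs {0.20, 0.30, 0.52, 0.31} → pass.
NFC (methods 1·2): 0.44 vs {0.14, 0.29, 0.31, 0.52} → fail.
1 of 3 fail.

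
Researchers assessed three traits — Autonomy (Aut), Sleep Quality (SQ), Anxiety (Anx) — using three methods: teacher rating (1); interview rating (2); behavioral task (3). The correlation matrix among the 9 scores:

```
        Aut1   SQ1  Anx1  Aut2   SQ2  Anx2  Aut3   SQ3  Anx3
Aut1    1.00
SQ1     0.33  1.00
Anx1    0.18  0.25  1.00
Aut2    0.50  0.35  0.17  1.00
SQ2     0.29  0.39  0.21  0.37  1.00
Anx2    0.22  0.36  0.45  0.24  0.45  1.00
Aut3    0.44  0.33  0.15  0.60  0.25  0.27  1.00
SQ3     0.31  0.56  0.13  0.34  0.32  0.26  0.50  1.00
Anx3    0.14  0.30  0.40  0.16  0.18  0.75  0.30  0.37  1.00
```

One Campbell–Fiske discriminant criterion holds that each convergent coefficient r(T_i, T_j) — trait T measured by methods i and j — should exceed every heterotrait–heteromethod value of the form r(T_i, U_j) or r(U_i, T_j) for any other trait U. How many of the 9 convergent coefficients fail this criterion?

1

Each convergent coefficient versus the relevant comparison correlations:
Aut (methods 1·2): 0.50 vs {0.29, 0.35, 0.22, 0.17} → pass.
Aut (methods 1·3): 0.44 vs {0.31, 0.33, 0.14, 0.15} → pass.
Aut (methods 2·3): 0.60 vs {0.34, 0.25, 0.16, 0.27} → pass.
SQ (methods 1·2): 0.39 vs {0.35, 0.29, 0.36, 0.21} → pass.
SQ (methods 1·3): 0.56 vs {0.33, 0.31, 0.30, 0.13} → pass.
SQ (methods 2·3): 0.32 vs {0.25, 0.34, 0.18, 0.26} → fail.
Anx (methods 1·2): 0.45 vs {0.17, 0.22, 0.21, 0.36} → pass.
Anx (methods 1·3): 0.40 vs {0.15, 0.14, 0.13, 0.30} → pass.
Anx (methods 2·3): 0.75 vs {0.27, 0.16, 0.26, 0.18} → pass.
1 of 9 fail.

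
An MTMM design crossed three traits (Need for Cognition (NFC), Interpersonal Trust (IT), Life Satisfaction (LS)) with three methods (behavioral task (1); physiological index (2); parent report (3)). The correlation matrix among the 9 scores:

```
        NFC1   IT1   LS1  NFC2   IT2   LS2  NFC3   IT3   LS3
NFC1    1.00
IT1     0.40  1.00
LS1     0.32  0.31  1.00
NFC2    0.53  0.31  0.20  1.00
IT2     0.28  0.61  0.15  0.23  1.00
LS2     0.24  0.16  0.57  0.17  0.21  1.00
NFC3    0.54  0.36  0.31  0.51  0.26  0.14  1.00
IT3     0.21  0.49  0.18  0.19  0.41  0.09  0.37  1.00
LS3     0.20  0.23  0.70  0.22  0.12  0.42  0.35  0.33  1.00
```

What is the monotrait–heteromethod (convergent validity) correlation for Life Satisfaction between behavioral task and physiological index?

0.57

Same trait (LS), different methods: r(LS1, LS2) = 0.57.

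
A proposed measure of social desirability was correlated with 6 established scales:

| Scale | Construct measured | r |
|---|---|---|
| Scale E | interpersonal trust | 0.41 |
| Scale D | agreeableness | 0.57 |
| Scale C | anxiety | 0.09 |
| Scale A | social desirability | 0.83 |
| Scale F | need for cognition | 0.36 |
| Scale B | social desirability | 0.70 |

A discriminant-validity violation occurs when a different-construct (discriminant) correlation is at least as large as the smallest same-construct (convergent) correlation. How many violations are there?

Convergent (same construct = social desirability): Scale A, Scale B.
Smallest convergent = 0.70. Discriminant values: 0.41, 0.57, 0.09, 0.36; count ≥ 0.70 → 0.

0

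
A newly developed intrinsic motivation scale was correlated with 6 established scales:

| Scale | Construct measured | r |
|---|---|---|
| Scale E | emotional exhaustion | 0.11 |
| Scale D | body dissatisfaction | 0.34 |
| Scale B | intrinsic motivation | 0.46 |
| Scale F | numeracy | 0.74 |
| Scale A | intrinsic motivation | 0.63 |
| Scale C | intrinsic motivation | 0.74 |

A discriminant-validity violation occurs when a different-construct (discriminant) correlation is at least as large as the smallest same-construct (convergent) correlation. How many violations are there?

Convergent (same construct = intrinsic motivation): Scale B, Scale A, Scale C.
Smallest convergent = 0.46. Discriminant values: 0.11, 0.34, 0.74; count ≥ 0.46 → 1.

1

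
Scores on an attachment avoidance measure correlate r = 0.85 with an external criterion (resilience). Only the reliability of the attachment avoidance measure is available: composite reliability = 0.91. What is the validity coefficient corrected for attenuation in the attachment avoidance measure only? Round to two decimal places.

0.89

Single correction: r_c = r_obs / √r_xx = 0.85 / √0.91 = 0.85 / 0.9539 ≈ 0.89.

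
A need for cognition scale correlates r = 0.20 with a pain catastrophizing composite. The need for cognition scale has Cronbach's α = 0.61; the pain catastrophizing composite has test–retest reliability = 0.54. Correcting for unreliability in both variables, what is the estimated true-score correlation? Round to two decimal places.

0.35

r_true = r_obs / √(r_xx · r_yy) = 0.20 / √(0.61 × 0.54) = 0.20 / √0.3294 = 0.20 / 0.5739 ≈ 0.35.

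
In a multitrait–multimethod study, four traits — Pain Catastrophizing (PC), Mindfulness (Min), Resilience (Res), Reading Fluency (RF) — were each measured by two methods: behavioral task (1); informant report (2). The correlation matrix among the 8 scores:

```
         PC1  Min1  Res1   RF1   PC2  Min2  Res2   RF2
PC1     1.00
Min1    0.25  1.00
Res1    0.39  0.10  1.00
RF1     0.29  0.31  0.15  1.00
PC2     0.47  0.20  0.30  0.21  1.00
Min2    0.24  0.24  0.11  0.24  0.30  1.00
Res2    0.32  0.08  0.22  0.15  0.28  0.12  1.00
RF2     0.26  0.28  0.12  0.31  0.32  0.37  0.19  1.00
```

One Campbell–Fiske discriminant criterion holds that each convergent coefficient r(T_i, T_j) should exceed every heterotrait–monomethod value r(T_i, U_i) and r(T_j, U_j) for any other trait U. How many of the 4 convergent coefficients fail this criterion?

3

Convergent coefficients and their comparison sets:
PC (methods 1·2): 0.47 vs {0.25, 0.30, 0.39, 0.28, 0.29, 0.32} → pass.
Min (methods 1·2): 0.24 vs {0.25, 0.30, 0.10, 0.12, 0.31, 0.37} → fail.
Res (methods 1·2): 0.22 vs {0.39, 0.28, 0.10, 0.12, 0.15, 0.19} → fail.
RF (methods 1·2): 0.31 vs {0.29, 0.32, 0.31, 0.37, 0.15, 0.19} → fail.
3 of 4 fail.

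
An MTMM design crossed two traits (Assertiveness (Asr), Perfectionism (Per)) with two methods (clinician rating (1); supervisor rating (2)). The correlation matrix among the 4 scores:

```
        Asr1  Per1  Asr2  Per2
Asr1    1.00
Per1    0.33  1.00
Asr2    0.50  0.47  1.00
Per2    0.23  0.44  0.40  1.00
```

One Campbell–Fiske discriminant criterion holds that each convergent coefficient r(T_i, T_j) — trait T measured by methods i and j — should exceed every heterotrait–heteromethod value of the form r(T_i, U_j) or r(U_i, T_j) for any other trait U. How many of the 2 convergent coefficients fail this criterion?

1

Convergent coefficients and their comparison sets:
Asr (methods 1·2): 0.50 vs {0.23, 0.47} → pass.
Per (methods 1·2): 0.44 vs {0.47, 0.23} → fail.
1 of 2 fail.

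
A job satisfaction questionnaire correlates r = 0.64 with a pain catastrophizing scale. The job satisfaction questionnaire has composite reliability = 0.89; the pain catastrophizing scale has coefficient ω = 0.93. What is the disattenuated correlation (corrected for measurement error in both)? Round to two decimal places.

r_true = r_obs / √(r_xx · r_yy) = 0.64 / √(0.89 × 0.93) = 0.64 / √0.8277 = 0.64 / 0.9098 ≈ 0.70.

0.70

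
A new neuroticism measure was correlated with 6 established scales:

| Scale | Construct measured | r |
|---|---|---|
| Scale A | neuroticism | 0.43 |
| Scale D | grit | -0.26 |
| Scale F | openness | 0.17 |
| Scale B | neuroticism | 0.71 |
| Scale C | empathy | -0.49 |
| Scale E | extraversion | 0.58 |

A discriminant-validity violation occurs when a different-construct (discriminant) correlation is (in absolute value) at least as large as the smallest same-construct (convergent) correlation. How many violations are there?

Convergent (same construct = neuroticism): Scale A, Scale B.
Smallest convergent = 0.43. Discriminant |r|: 0.26, 0.17, 0.49, 0.58; count ≥ 0.43 → 2.

2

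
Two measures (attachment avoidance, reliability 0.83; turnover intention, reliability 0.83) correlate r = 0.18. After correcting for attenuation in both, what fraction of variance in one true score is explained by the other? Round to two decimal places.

0.05

Disattenuated r = 0.18 / √(0.83 × 0.83) = 0.18 / 0.8300 = 0.2169.
Shared true-score variance = 0.2169² = 0.0470 ≈ 0.05.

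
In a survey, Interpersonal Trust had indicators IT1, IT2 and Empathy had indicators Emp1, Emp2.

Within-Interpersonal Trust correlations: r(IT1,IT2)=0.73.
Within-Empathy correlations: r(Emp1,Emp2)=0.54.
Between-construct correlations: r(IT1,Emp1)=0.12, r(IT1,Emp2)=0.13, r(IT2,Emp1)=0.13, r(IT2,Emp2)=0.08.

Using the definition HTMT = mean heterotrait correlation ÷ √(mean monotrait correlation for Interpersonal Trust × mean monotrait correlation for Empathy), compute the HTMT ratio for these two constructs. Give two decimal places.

Mean between = 0.46/4 = 0.1150.
Mean within-IT = 0.73/1 = 0.7300; mean within-Emp = 0.54/1 = 0.5400.
Geometric mean = √(0.7300 × 0.5400) = 0.6279.
HTMT = 0.1150 / 0.6279 = 0.18.

0.18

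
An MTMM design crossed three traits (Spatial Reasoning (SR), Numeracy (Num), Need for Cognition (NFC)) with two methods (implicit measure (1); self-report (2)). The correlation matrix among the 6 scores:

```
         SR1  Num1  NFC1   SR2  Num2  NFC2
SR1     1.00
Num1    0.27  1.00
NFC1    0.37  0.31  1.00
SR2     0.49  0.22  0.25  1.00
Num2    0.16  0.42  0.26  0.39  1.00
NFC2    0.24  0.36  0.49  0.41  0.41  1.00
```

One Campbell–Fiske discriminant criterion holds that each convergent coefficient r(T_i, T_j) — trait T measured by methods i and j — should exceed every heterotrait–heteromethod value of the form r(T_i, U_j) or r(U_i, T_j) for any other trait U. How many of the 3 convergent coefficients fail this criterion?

Convergent coefficients and their comparison sets:
SR (methods 1·2): 0.49 vs {0.16, 0.22, 0.24, 0.25} → pass.
Num (methods 1·2): 0.42 vs {0.22, 0.16, 0.36, 0.26} → pass.
NFC (methods 1·2): 0.49 vs {0.25, 0.24, 0.26, 0.36} → pass.
0 of 3 fail.

0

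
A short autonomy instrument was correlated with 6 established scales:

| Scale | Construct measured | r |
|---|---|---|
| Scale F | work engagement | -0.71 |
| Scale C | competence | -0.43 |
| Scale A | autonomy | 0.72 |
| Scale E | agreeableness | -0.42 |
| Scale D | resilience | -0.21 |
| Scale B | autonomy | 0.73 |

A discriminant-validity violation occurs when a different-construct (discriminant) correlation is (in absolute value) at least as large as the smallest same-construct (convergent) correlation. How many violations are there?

0

Convergent (same construct = autonomy): Scale A, Scale B.
Smallest convergent = 0.72. Discriminant |r|: 0.71, 0.43, 0.42, 0.21; count ≥ 0.72 → 0.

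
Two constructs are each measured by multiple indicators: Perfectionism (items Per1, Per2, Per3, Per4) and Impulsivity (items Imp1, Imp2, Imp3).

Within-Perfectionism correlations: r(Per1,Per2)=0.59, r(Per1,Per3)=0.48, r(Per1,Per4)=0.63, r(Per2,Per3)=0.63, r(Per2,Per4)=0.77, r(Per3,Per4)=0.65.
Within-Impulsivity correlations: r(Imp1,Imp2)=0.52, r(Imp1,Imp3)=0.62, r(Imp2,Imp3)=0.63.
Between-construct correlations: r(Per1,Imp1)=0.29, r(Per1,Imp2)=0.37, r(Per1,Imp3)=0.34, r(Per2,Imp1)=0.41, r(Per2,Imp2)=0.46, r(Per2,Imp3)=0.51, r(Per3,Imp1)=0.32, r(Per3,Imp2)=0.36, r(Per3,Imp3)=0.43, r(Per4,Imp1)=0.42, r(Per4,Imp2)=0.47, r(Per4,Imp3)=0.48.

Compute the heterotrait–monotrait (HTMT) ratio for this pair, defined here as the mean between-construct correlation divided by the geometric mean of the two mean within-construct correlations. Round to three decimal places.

0.667

Mean between = 4.86/12 = 0.4050.
Mean within-Per = 3.75/6 = 0.6250; mean within-Imp = 1.77/3 = 0.5900.
Geometric mean = √(0.6250 × 0.5900) = 0.6072.
HTMT = 0.4050 / 0.6072 = 0.667.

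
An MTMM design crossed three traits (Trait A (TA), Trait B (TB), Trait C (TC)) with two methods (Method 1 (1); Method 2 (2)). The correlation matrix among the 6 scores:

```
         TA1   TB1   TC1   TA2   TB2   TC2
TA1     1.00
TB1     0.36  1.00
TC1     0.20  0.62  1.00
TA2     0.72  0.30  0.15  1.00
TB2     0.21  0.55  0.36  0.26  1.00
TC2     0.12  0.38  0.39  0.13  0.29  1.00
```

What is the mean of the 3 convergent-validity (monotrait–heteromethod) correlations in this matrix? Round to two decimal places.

Convergent values: 0.72, 0.55, 0.39; mean = 1.66/3 = 0.55.

0.55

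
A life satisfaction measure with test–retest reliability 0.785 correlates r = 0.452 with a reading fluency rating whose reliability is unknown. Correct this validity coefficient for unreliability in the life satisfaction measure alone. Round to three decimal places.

0.510

Single correction: r_c = r_obs / √r_xx = 0.452 / √0.785 = 0.452 / 0.8860 ≈ 0.510.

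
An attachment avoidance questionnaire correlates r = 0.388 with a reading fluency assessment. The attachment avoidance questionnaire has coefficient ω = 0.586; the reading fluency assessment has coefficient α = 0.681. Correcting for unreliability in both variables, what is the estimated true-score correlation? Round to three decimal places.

0.614

r_true = r_obs / √(r_xx · r_yy) = 0.388 / √(0.586 × 0.681) = 0.388 / √0.399066 = 0.388 / 0.6317 ≈ 0.614.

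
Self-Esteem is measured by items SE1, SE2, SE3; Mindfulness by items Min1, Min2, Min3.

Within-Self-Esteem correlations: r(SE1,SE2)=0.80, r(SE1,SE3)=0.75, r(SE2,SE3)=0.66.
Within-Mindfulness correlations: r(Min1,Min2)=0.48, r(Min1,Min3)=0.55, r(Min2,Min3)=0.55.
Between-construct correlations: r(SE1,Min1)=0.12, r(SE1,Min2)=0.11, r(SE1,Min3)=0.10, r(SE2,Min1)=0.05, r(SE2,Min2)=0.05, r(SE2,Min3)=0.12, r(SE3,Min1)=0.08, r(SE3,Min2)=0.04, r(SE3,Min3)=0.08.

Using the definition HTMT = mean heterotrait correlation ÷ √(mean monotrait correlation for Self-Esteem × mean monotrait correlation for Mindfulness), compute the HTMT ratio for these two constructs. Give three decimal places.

0.134

Mean heterotrait r = 0.75/9 = 0.0833.
Mean within-SE = 2.21/3 = 0.7367; mean within-Min = 1.58/3 = 0.5267.
Geometric mean = √(0.7367 × 0.5267) = 0.6229.
HTMT = 0.0833 / 0.6229 = 0.134.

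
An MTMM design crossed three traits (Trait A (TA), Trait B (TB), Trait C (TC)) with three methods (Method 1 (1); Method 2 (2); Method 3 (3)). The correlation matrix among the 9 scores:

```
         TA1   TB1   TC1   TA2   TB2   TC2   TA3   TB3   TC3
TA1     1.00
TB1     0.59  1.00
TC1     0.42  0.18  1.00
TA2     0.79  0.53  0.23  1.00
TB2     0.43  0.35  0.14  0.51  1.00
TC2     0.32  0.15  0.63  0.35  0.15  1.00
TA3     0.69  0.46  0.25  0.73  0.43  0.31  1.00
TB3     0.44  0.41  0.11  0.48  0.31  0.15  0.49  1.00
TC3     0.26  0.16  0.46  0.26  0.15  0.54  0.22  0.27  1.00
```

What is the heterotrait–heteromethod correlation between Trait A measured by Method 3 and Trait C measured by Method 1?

0.25

Different traits and methods: r(TA3, TC1) = 0.25.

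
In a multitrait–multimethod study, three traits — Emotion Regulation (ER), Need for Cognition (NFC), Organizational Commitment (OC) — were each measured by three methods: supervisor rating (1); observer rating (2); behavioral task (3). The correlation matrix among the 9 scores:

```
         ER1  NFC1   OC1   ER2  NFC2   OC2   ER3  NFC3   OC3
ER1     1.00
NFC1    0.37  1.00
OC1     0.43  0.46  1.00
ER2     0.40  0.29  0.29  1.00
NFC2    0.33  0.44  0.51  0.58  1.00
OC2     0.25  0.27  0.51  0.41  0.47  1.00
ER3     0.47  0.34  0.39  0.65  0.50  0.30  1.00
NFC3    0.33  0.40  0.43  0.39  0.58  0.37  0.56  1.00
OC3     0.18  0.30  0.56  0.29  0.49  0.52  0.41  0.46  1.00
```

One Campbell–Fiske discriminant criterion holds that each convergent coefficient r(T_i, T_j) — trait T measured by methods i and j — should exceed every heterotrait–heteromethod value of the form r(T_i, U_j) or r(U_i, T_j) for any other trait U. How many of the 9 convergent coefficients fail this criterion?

3

Checking each validity diagonal entry against its comparison values:
ER (methods 1·2): 0.40 vs {0.33, 0.29, 0.25, 0.29} → pass.
ER (methods 1·3): 0.47 vs {0.33, 0.34, 0.18, 0.39} → pass.
ER (methods 2·3): 0.65 vs {0.39, 0.50, 0.29, 0.30} → pass.
NFC (methods 1·2): 0.44 vs {0.29, 0.33, 0.27, 0.51} → fail.
NFC (methods 1·3): 0.40 vs {0.34, 0.33, 0.30, 0.43} → fail.
NFC (methods 2·3): 0.58 vs {0.50, 0.39, 0.49, 0.37} → pass.
OC (methods 1·2): 0.51 vs {0.29, 0.25, 0.51, 0.27} → fail.
OC (methods 1·3): 0.56 vs {0.39, 0.18, 0.43, 0.30} → pass.
OC (methods 2·3): 0.52 vs {0.30, 0.29, 0.37, 0.49} → pass.
3 of 9 fail.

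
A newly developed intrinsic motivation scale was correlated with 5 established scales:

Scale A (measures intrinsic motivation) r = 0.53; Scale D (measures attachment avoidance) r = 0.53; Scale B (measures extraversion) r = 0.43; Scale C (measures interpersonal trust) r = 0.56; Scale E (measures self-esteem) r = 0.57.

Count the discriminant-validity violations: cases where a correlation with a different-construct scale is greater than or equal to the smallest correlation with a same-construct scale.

3

Convergent (same construct = intrinsic motivation): Scale A.
Smallest convergent = 0.53. Discriminant values: 0.53, 0.43, 0.56, 0.57; count ≥ 0.53 → 3.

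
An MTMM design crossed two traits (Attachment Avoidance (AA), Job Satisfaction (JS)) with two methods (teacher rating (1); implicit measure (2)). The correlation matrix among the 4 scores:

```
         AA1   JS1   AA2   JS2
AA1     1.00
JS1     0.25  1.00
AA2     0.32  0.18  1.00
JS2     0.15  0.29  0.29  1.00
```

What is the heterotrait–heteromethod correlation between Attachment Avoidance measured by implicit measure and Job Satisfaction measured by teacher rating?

Different traits and methods: r(AA2, JS1) = 0.18.

0.18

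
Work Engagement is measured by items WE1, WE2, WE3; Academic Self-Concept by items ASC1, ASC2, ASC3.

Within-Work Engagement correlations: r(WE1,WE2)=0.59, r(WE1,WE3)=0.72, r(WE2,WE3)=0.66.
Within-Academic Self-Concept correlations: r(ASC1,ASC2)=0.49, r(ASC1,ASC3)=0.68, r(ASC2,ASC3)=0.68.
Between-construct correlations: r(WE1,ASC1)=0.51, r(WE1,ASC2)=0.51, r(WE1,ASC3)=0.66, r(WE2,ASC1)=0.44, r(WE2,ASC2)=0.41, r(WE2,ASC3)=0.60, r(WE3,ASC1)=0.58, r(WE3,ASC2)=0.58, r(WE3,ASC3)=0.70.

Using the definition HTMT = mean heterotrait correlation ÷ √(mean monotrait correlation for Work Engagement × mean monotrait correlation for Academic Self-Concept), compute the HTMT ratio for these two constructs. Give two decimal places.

Mean between = 4.99/9 = 0.5544.
Mean within-WE = 1.97/3 = 0.6567; mean within-ASC = 1.85/3 = 0.6167.
Geometric mean = √(0.6567 × 0.6167) = 0.6364.
HTMT = 0.5544 / 0.6364 = 0.87.

0.87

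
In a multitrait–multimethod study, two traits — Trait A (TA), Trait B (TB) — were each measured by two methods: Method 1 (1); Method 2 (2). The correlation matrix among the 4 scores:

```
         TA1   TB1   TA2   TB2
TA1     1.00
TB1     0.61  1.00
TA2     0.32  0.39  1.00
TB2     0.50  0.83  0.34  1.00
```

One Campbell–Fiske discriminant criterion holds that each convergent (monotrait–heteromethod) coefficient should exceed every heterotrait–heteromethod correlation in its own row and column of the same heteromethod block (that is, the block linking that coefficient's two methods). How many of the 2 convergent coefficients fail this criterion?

Checking each validity diagonal entry against its comparison values:
TA (methods 1·2): 0.32 vs {0.50, 0.39} → fail.
TB (methods 1·2): 0.83 vs {0.39, 0.50} → pass.
1 of 2 fail.

1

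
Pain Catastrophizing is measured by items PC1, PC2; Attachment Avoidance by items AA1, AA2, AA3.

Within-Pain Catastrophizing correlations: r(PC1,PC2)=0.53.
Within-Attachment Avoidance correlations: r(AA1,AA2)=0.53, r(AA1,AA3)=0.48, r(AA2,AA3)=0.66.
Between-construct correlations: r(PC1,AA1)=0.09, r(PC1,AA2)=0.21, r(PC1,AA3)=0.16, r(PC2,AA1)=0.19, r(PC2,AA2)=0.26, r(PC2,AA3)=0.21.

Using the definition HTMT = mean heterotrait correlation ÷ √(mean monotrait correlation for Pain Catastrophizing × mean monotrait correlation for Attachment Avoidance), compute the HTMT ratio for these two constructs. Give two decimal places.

Mean between = 1.12/6 = 0.1867.
Mean within-PC = 0.53/1 = 0.5300; mean within-AA = 1.67/3 = 0.5567.
Geometric mean = √(0.5300 × 0.5567) = 0.5432.
HTMT = 0.1867 / 0.5432 = 0.34.

0.34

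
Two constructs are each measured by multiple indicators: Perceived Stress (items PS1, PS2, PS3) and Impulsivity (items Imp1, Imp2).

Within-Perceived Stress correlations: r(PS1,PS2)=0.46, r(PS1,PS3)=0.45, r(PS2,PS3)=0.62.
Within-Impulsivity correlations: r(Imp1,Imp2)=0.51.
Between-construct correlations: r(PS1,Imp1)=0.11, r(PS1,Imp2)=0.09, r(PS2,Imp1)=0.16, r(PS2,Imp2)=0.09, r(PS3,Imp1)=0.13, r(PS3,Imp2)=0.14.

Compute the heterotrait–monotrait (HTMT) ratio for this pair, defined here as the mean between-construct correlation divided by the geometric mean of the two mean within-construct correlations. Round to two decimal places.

0.24

Mean heterotrait r = 0.72/6 = 0.1200.
Mean within-PS = 1.53/3 = 0.5100; mean within-Imp = 0.51/1 = 0.5100.
Geometric mean = √(0.5100 × 0.5100) = 0.5100.
HTMT = 0.1200 / 0.5100 = 0.24.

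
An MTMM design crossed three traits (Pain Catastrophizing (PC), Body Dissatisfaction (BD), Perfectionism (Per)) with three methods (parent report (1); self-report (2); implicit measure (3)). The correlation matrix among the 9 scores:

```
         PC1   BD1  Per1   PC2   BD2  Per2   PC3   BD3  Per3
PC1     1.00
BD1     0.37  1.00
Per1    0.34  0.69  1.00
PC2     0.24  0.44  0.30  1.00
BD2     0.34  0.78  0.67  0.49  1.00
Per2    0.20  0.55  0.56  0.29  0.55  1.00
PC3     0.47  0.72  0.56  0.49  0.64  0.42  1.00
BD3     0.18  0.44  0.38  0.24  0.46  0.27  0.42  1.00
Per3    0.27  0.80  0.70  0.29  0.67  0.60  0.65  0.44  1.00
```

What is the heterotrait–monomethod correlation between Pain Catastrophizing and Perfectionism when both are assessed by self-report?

Different traits, same method: r(PC2, Per2) = 0.29.

0.29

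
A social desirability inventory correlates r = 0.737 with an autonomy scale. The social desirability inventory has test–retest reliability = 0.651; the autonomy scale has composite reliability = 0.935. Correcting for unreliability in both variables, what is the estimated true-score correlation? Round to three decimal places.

r_true = r_obs / √(r_xx · r_yy) = 0.737 / √(0.651 × 0.935) = 0.737 / √0.608685 = 0.737 / 0.7802 ≈ 0.945.

0.945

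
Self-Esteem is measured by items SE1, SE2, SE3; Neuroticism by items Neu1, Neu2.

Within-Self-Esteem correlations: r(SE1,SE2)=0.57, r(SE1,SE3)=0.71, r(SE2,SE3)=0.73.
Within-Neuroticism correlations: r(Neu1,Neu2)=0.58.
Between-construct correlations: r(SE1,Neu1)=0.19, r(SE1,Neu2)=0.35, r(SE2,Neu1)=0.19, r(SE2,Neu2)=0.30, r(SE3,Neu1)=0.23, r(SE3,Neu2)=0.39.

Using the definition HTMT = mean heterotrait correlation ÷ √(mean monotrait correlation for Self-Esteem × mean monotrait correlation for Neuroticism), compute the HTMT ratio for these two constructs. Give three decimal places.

0.441

Mean between = 1.65/6 = 0.2750.
Mean within-SE = 2.01/3 = 0.6700; mean within-Neu = 0.58/1 = 0.5800.
Geometric mean = √(0.6700 × 0.5800) = 0.6234.
HTMT = 0.2750 / 0.6234 = 0.441.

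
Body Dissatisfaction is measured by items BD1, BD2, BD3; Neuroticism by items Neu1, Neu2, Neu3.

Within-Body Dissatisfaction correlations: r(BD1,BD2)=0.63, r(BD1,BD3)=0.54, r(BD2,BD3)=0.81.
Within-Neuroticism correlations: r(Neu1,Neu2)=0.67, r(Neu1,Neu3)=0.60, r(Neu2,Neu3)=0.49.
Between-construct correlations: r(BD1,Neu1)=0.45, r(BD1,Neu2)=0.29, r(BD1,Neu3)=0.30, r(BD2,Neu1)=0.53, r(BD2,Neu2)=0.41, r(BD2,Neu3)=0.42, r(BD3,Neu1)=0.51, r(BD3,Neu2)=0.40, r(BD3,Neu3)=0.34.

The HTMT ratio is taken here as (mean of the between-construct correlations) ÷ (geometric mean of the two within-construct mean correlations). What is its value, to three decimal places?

Between-construct mean = 3.65/9 = 0.4056.
Mean within-BD = 1.98/3 = 0.6600; mean within-Neu = 1.76/3 = 0.5867.
Geometric mean = √(0.6600 × 0.5867) = 0.6223.
HTMT = 0.4056 / 0.6223 = 0.652.

0.652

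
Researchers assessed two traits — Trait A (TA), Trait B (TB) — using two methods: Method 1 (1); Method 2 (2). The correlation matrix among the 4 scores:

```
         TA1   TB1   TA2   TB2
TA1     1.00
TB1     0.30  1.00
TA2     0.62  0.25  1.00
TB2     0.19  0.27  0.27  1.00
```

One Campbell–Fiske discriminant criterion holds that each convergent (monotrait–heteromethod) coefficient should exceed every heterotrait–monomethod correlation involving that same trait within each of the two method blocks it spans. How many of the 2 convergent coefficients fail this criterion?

Convergent coefficients and their comparison sets:
TA (methods 1·2): 0.62 vs {0.30, 0.27} → pass.
TB (methods 1·2): 0.27 vs {0.30, 0.27} → fail.
1 of 2 fail.

1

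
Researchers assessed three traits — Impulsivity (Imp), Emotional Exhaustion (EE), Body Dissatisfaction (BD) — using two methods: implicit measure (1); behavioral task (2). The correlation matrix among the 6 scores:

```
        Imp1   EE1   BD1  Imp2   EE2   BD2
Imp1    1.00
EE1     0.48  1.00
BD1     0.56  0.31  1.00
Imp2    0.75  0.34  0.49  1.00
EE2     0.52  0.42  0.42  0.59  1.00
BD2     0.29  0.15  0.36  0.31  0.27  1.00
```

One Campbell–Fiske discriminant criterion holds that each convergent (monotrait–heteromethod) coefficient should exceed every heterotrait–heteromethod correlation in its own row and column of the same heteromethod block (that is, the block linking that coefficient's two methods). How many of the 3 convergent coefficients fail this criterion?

2

Convergent coefficients and their comparison sets:
Imp (methods 1·2): 0.75 vs {0.52, 0.34, 0.29, 0.49} → pass.
EE (methods 1·2): 0.42 vs {0.34, 0.52, 0.15, 0.42} → fail.
BD (methods 1·2): 0.36 vs {0.49, 0.29, 0.42, 0.15} → fail.
2 of 3 fail.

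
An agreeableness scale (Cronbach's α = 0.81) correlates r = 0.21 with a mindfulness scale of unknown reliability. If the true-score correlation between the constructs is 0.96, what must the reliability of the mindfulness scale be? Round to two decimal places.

0.06

r_true = r_obs / √(r_xx · r_yy) ⇒ 0.96 = 0.21 / √(0.81 · r_yy).
√(0.81 · r_yy) = 0.21 / 0.96 = 0.2188; 0.81 · r_yy = 0.0479; r_yy = 0.0479 / 0.81 ≈ 0.06.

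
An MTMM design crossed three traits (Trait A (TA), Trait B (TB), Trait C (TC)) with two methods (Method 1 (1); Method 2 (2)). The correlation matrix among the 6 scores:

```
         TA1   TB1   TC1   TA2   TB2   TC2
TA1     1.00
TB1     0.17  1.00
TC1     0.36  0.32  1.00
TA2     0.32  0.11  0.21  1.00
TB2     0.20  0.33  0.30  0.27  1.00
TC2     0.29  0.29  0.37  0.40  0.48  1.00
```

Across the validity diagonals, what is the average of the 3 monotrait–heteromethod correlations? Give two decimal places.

Convergent values: 0.32, 0.33, 0.37; mean = 1.02/3 = 0.34.

0.34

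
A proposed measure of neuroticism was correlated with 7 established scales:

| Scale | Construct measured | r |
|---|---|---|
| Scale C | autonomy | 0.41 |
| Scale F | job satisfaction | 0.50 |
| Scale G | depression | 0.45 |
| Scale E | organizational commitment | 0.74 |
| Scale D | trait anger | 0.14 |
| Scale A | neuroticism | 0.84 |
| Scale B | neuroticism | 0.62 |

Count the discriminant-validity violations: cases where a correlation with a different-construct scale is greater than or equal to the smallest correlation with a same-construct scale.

1

Convergent (same construct = neuroticism): Scale A, Scale B.
Smallest convergent = 0.62. Discriminant values: 0.41, 0.50, 0.45, 0.74, 0.14; count ≥ 0.62 → 1.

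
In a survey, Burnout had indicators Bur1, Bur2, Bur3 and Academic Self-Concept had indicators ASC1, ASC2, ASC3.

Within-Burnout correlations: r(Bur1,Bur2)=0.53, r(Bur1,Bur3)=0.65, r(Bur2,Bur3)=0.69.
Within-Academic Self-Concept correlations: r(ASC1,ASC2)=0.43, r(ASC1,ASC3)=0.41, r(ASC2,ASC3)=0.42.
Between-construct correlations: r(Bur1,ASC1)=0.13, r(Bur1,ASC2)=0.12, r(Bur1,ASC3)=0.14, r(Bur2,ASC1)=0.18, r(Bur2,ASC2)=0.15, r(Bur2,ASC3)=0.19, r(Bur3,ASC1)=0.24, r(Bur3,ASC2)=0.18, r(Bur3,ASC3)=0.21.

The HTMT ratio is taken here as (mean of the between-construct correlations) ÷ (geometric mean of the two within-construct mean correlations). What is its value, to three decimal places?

0.334

Between-construct mean = 1.54/9 = 0.1711.
Mean within-Bur = 1.87/3 = 0.6233; mean within-ASC = 1.26/3 = 0.4200.
Geometric mean = √(0.6233 × 0.4200) = 0.5117.
HTMT = 0.1711 / 0.5117 = 0.334.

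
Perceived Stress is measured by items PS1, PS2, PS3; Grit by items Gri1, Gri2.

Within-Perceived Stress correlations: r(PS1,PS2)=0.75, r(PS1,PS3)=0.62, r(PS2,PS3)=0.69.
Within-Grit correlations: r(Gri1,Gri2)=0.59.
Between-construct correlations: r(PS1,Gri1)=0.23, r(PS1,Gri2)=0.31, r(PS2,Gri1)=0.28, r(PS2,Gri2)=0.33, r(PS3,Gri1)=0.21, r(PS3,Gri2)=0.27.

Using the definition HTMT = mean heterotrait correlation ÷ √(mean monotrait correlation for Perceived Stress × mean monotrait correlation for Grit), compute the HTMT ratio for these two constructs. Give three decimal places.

0.427

Mean between = 1.63/6 = 0.2717.
Mean within-PS = 2.06/3 = 0.6867; mean within-Gri = 0.59/1 = 0.5900.
Geometric mean = √(0.6867 × 0.5900) = 0.6365.
HTMT = 0.2717 / 0.6365 = 0.427.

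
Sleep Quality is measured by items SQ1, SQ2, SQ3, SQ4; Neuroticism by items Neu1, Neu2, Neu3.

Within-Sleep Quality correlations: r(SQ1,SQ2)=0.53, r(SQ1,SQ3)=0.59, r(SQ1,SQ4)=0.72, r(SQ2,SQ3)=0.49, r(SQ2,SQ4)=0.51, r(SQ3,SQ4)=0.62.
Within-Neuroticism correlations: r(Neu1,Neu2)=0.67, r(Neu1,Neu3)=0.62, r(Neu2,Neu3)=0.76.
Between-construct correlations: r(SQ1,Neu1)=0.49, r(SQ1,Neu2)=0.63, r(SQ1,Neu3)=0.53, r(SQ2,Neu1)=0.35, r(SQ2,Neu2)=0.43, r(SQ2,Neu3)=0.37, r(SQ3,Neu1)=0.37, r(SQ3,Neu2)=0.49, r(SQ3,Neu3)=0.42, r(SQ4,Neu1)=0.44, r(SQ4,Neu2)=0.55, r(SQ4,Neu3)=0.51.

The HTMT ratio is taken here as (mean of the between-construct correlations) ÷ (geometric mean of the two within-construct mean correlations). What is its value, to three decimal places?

Between-construct mean = 5.58/12 = 0.4650.
Mean within-SQ = 3.46/6 = 0.5767; mean within-Neu = 2.05/3 = 0.6833.
Geometric mean = √(0.5767 × 0.6833) = 0.6277.
HTMT = 0.4650 / 0.6277 = 0.741.

0.741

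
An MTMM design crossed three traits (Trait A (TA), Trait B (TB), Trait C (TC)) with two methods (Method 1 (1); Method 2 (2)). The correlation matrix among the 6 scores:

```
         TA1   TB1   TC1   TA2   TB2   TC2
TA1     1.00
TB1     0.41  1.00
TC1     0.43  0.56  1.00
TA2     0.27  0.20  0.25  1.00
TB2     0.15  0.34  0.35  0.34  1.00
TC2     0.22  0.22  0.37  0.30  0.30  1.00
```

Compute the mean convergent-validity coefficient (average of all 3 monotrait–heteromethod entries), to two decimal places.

0.33

Convergent values: 0.27, 0.34, 0.37; mean = 0.98/3 = 0.33.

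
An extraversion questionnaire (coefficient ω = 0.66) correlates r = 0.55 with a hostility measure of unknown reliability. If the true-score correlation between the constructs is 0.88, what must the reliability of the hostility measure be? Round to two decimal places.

0.59

r_true = r_obs / √(r_xx · r_yy) ⇒ 0.88 = 0.55 / √(0.66 · r_yy).
√(0.66 · r_yy) = 0.55 / 0.88 = 0.6250; 0.66 · r_yy = 0.3906; r_yy = 0.3906 / 0.66 ≈ 0.59.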